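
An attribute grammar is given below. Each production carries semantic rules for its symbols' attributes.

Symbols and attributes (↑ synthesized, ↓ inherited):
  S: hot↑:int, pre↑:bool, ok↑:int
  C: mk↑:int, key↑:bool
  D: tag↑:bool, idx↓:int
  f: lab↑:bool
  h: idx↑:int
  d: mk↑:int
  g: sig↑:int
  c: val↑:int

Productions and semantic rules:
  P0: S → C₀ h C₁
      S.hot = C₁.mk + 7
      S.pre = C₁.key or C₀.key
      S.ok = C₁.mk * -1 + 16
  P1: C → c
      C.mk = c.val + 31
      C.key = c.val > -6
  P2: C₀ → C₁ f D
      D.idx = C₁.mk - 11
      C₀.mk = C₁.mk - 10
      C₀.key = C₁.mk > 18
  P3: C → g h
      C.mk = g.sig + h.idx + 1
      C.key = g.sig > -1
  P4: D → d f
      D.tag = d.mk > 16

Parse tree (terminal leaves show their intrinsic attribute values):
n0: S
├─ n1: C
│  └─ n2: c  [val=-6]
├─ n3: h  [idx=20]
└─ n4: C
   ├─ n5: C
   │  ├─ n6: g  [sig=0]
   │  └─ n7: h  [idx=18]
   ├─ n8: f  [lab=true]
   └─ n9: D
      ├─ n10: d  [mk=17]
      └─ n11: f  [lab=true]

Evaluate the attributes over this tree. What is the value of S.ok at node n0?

1. n2.val = -6  [terminal]
2. n1.mk = 25  [c.val + 31]
3. n1.key = false  [c.val > -6]
4. n3.idx = 20  [terminal]
5. n6.sig = 0  [terminal]
6. n7.idx = 18  [terminal]
7. n5.mk = 19  [g.sig + h.idx + 1]
8. n5.key = true  [g.sig > -1]
9. n8.lab = true  [terminal]
10. n9.idx = 8  [C₁.mk - 11]
11. n10.mk = 17  [terminal]
12. n11.lab = true  [terminal]
13. n9.tag = true  [d.mk > 16]
14. n4.mk = 9  [C₁.mk - 10]
15. n4.key = true  [C₁.mk > 18]
16. n0.hot = 16  [C₁.mk + 7]
17. n0.pre = true  [C₁.key or C₀.key]
18. n0.ok = 7  [C₁.mk * -1 + 16]

7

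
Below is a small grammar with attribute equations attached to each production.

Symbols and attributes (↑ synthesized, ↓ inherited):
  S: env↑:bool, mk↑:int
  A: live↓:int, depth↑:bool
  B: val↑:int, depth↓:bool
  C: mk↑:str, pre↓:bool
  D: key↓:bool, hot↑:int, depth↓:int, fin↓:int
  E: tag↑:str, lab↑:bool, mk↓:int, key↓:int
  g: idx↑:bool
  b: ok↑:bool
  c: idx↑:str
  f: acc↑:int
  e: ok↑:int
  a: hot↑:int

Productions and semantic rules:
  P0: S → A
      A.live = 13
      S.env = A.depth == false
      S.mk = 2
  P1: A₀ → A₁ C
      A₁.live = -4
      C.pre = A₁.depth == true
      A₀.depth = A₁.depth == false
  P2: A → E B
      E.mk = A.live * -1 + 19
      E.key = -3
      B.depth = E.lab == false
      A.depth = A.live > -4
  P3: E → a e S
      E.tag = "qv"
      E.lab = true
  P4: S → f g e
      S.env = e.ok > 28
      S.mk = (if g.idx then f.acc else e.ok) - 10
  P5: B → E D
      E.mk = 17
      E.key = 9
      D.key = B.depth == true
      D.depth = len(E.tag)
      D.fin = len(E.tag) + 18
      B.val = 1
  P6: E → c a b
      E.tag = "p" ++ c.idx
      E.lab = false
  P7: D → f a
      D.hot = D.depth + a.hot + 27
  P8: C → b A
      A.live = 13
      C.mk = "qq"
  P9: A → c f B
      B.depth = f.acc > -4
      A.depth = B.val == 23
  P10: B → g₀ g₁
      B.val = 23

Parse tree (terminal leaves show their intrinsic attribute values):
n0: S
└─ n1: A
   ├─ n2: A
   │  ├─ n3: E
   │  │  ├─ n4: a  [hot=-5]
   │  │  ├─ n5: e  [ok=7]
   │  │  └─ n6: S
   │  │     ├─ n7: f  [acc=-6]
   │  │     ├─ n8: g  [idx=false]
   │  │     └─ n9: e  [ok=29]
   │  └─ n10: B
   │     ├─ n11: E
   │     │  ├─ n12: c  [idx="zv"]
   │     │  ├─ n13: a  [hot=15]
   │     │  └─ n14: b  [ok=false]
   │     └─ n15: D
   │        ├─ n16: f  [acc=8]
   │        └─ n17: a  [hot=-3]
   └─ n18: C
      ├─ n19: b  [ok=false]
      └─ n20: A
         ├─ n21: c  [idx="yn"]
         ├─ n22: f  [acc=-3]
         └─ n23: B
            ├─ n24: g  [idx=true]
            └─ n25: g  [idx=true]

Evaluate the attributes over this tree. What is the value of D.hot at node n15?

27

1. n1.live = 13  [13]
2. n2.live = -4  [-4]
3. n3.mk = 23  [A.live * -1 + 19]
4. n3.key = -3  [-3]
5. n4.hot = -5  [terminal]
6. n5.ok = 7  [terminal]
7. n7.acc = -6  [terminal]
8. n8.idx = false  [terminal]
9. n9.ok = 29  [terminal]
10. n6.env = true  [e.ok > 28]
11. n6.mk = 19  [(if g.idx then f.acc else e.ok) - 10]
12. n3.tag = "qv"  ["qv"]
13. n3.lab = true  [true]
14. n10.depth = false  [E.lab == false]
15. n11.mk = 17  [17]
16. n11.key = 9  [9]
17. n12.idx = "zv"  [terminal]
18. n13.hot = 15  [terminal]
19. n14.ok = false  [terminal]
20. n11.tag = "pzv"  ["p" ++ c.idx]
21. n11.lab = false  [false]
22. n15.key = false  [B.depth == true]
23. n15.depth = 3  [len(E.tag)]
24. n15.fin = 21  [len(E.tag) + 18]
25. n16.acc = 8  [terminal]
26. n17.hot = -3  [terminal]
27. n15.hot = 27  [D.depth + a.hot + 27]
28. n10.val = 1  [1]
29. n2.depth = false  [A.live > -4]
30. n18.pre = false  [A₁.depth == true]
31. n19.ok = false  [terminal]
32. n20.live = 13  [13]
33. n21.idx = "yn"  [terminal]
34. n22.acc = -3  [terminal]
35. n23.depth = true  [f.acc > -4]
36. n24.idx = true  [terminal]
37. n25.idx = true  [terminal]
38. n23.val = 23  [23]
39. n20.depth = true  [B.val == 23]
40. n18.mk = "qq"  ["qq"]
41. n1.depth = true  [A₁.depth == false]
42. n0.env = false  [A.depth == false]
43. n0.mk = 2  [2]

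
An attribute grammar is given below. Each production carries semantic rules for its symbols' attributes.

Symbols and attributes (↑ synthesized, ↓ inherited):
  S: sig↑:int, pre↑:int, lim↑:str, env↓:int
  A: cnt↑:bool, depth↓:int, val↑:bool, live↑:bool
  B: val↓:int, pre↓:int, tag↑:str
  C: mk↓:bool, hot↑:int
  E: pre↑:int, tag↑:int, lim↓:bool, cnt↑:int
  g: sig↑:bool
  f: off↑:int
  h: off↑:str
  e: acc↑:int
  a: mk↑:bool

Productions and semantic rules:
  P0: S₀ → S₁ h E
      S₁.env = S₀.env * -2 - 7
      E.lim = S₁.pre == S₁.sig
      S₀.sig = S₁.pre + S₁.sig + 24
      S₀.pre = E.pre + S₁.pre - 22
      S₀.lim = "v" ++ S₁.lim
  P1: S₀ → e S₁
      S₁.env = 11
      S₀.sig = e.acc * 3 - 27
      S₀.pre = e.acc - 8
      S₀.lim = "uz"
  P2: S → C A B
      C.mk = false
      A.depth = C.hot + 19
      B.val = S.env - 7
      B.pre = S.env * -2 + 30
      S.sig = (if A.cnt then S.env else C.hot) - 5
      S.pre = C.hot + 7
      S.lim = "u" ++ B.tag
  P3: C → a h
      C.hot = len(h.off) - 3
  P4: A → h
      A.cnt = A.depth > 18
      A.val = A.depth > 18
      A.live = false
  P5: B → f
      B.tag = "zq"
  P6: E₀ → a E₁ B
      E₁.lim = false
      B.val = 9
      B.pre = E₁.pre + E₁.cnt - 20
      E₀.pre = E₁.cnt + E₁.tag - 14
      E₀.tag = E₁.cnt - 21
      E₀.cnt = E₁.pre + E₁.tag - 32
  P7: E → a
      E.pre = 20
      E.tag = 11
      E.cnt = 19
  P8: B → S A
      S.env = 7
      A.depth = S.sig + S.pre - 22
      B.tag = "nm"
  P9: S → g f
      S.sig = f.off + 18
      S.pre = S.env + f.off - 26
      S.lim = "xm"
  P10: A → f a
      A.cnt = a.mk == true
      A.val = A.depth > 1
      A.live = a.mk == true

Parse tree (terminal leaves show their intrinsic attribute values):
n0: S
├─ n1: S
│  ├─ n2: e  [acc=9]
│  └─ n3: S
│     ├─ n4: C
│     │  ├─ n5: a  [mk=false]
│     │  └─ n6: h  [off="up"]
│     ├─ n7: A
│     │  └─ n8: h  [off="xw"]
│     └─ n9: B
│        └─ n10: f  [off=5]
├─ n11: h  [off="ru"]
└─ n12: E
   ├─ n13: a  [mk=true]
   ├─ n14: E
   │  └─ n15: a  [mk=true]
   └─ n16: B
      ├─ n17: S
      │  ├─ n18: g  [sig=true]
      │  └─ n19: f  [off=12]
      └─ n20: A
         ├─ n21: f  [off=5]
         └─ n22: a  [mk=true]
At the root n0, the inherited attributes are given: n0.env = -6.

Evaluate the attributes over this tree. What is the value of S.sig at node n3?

1. n0.env = -6  [given at root]
2. n1.env = 5  [S₀.env * -2 - 7]
3. n2.acc = 9  [terminal]
4. n3.env = 11  [11]
5. n4.mk = false  [false]
6. n5.mk = false  [terminal]
7. n6.off = "up"  [terminal]
8. n4.hot = -1  [len(h.off) - 3]
9. n7.depth = 18  [C.hot + 19]
10. n8.off = "xw"  [terminal]
11. n7.cnt = false  [A.depth > 18]
12. n7.val = false  [A.depth > 18]
13. n7.live = false  [false]
14. n9.val = 4  [S.env - 7]
15. n9.pre = 8  [S.env * -2 + 30]
16. n10.off = 5  [terminal]
17. n9.tag = "zq"  ["zq"]
18. n3.sig = -6  [(if A.cnt then S.env else C.hot) - 5]
19. n3.pre = 6  [C.hot + 7]
20. n3.lim = "uzq"  ["u" ++ B.tag]
21. n1.sig = 0  [e.acc * 3 - 27]
22. n1.pre = 1  [e.acc - 8]
23. n1.lim = "uz"  ["uz"]
24. n11.off = "ru"  [terminal]
25. n12.lim = false  [S₁.pre == S₁.sig]
26. n13.mk = true  [terminal]
27. n14.lim = false  [false]
28. n15.mk = true  [terminal]
29. n14.pre = 20  [20]
30. n14.tag = 11  [11]
31. n14.cnt = 19  [19]
32. n16.val = 9  [9]
33. n16.pre = 19  [E₁.pre + E₁.cnt - 20]
34. n17.env = 7  [7]
35. n18.sig = true  [terminal]
36. n19.off = 12  [terminal]
37. n17.sig = 30  [f.off + 18]
38. n17.pre = -7  [S.env + f.off - 26]
39. n17.lim = "xm"  ["xm"]
40. n20.depth = 1  [S.sig + S.pre - 22]
41. n21.off = 5  [terminal]
42. n22.mk = true  [terminal]
43. n20.cnt = true  [a.mk == true]
44. n20.val = false  [A.depth > 1]
45. n20.live = true  [a.mk == true]
46. n16.tag = "nm"  ["nm"]
47. n12.pre = 16  [E₁.cnt + E₁.tag - 14]
48. n12.tag = -2  [E₁.cnt - 21]
49. n12.cnt = -1  [E₁.pre + E₁.tag - 32]
50. n0.sig = 25  [S₁.pre + S₁.sig + 24]
51. n0.pre = -5  [E.pre + S₁.pre - 22]
52. n0.lim = "vuz"  ["v" ++ S₁.lim]

-6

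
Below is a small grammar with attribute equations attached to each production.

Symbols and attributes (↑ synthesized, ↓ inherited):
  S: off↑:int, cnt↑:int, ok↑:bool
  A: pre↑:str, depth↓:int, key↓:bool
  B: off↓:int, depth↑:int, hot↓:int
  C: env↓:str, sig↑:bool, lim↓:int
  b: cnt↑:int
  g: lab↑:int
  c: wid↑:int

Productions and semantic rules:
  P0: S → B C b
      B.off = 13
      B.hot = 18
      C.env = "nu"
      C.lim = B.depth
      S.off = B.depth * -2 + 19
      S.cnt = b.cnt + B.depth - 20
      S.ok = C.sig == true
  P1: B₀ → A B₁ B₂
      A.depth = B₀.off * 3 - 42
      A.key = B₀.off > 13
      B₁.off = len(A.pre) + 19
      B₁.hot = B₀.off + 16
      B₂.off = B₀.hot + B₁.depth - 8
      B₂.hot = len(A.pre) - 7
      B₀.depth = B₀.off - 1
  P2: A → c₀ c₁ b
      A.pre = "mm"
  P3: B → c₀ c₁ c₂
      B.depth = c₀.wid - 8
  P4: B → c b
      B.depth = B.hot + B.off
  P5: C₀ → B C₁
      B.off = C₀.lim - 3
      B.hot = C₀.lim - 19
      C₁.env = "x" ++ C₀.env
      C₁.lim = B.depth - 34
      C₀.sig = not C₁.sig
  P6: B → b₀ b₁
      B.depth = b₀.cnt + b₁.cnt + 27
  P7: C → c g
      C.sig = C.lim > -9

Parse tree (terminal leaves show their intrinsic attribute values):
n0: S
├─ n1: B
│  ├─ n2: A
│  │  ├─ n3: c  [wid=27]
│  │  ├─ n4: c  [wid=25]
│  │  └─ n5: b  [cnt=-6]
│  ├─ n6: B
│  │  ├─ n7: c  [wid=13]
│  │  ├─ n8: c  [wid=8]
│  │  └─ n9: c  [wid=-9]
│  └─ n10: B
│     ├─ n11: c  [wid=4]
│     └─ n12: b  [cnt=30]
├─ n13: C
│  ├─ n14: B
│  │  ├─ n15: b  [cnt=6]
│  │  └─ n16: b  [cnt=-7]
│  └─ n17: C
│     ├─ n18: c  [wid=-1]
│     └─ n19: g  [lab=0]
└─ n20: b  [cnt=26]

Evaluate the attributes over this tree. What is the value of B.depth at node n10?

1. n1.off = 13  [13]
2. n1.hot = 18  [18]
3. n2.depth = -3  [B₀.off * 3 - 42]
4. n2.key = false  [B₀.off > 13]
5. n3.wid = 27  [terminal]
6. n4.wid = 25  [terminal]
7. n5.cnt = -6  [terminal]
8. n2.pre = "mm"  ["mm"]
9. n6.off = 21  [len(A.pre) + 19]
10. n6.hot = 29  [B₀.off + 16]
11. n7.wid = 13  [terminal]
12. n8.wid = 8  [terminal]
13. n9.wid = -9  [terminal]
14. n6.depth = 5  [c₀.wid - 8]
15. n10.off = 15  [B₀.hot + B₁.depth - 8]
16. n10.hot = -5  [len(A.pre) - 7]
17. n11.wid = 4  [terminal]
18. n12.cnt = 30  [terminal]
19. n10.depth = 10  [B.hot + B.off]
20. n1.depth = 12  [B₀.off - 1]
21. n13.env = "nu"  ["nu"]
22. n13.lim = 12  [B.depth]
23. n14.off = 9  [C₀.lim - 3]
24. n14.hot = -7  [C₀.lim - 19]
25. n15.cnt = 6  [terminal]
26. n16.cnt = -7  [terminal]
27. n14.depth = 26  [b₀.cnt + b₁.cnt + 27]
28. n17.env = "xnu"  ["x" ++ C₀.env]
29. n17.lim = -8  [B.depth - 34]
30. n18.wid = -1  [terminal]
31. n19.lab = 0  [terminal]
32. n17.sig = true  [C.lim > -9]
33. n13.sig = false  [not C₁.sig]
34. n20.cnt = 26  [terminal]
35. n0.off = -5  [B.depth * -2 + 19]
36. n0.cnt = 18  [b.cnt + B.depth - 20]
37. n0.ok = false  [C.sig == true]

10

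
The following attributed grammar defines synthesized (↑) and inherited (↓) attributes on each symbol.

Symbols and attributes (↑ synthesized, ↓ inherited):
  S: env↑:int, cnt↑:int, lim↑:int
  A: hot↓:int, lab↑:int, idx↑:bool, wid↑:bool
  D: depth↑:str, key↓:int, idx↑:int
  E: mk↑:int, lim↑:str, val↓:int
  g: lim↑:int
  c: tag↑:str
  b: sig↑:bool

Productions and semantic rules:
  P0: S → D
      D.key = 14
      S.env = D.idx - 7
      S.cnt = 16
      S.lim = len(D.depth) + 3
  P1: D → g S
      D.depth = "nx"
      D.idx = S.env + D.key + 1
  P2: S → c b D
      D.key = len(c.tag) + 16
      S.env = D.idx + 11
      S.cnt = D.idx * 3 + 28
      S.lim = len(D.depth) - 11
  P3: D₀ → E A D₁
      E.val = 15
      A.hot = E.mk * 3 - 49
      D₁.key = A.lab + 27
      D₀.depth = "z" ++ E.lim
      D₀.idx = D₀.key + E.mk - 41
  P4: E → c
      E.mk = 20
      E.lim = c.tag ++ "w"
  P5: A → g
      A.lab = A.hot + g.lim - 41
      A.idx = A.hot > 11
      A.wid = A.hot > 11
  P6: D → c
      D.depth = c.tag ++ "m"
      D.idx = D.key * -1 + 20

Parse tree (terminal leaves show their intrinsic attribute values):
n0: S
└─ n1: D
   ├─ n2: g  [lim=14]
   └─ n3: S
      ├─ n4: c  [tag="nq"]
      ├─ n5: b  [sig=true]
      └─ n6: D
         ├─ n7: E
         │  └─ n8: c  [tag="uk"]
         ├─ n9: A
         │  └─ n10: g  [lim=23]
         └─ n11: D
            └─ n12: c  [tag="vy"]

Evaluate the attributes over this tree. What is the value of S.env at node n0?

16

1. n1.key = 14  [14]
2. n2.lim = 14  [terminal]
3. n4.tag = "nq"  [terminal]
4. n5.sig = true  [terminal]
5. n6.key = 18  [len(c.tag) + 16]
6. n7.val = 15  [15]
7. n8.tag = "uk"  [terminal]
8. n7.mk = 20  [20]
9. n7.lim = "ukw"  [c.tag ++ "w"]
10. n9.hot = 11  [E.mk * 3 - 49]
11. n10.lim = 23  [terminal]
12. n9.lab = -7  [A.hot + g.lim - 41]
13. n9.idx = false  [A.hot > 11]
14. n9.wid = false  [A.hot > 11]
15. n11.key = 20  [A.lab + 27]
16. n12.tag = "vy"  [terminal]
17. n11.depth = "vym"  [c.tag ++ "m"]
18. n11.idx = 0  [D.key * -1 + 20]
19. n6.depth = "zukw"  ["z" ++ E.lim]
20. n6.idx = -3  [D₀.key + E.mk - 41]
21. n3.env = 8  [D.idx + 11]
22. n3.cnt = 19  [D.idx * 3 + 28]
23. n3.lim = -7  [len(D.depth) - 11]
24. n1.depth = "nx"  ["nx"]
25. n1.idx = 23  [S.env + D.key + 1]
26. n0.env = 16  [D.idx - 7]
27. n0.cnt = 16  [16]
28. n0.lim = 5  [len(D.depth) + 3]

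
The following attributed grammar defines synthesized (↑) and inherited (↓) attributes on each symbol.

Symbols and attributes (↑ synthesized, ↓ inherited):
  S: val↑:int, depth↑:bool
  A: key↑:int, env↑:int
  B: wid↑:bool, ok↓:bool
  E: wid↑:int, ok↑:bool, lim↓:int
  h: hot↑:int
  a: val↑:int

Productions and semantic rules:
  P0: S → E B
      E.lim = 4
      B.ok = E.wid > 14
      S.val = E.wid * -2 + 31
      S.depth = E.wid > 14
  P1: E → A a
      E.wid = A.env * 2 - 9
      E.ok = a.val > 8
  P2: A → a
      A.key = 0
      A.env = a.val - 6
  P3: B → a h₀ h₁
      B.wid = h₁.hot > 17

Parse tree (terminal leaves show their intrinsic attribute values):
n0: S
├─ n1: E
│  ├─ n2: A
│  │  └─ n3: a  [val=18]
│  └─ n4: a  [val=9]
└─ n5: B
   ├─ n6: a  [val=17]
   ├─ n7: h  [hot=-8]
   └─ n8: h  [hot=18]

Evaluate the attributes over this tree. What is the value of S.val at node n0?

1

1. n1.lim = 4  [4]
2. n3.val = 18  [terminal]
3. n2.key = 0  [0]
4. n2.env = 12  [a.val - 6]
5. n4.val = 9  [terminal]
6. n1.wid = 15  [A.env * 2 - 9]
7. n1.ok = true  [a.val > 8]
8. n5.ok = true  [E.wid > 14]
9. n6.val = 17  [terminal]
10. n7.hot = -8  [terminal]
11. n8.hot = 18  [terminal]
12. n5.wid = true  [h₁.hot > 17]
13. n0.val = 1  [E.wid * -2 + 31]
14. n0.depth = true  [E.wid > 14]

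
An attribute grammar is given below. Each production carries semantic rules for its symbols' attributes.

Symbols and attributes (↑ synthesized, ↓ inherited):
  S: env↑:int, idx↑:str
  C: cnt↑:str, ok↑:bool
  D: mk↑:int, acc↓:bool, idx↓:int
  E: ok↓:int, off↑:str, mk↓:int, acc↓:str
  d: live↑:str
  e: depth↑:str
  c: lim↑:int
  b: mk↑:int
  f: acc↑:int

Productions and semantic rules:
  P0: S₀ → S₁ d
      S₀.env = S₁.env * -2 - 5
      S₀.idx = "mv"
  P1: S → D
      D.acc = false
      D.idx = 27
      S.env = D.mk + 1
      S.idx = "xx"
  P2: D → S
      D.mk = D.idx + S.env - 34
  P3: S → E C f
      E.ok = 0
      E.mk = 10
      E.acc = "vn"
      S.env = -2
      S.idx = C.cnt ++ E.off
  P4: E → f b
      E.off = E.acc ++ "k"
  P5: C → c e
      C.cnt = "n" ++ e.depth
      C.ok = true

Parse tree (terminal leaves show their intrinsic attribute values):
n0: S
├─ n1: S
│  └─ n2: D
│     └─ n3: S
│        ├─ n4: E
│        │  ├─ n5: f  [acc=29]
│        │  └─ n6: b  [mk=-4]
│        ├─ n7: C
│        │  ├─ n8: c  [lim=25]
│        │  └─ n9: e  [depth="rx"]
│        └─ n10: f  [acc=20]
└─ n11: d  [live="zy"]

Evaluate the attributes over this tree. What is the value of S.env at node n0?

1. n2.acc = false  [false]
2. n2.idx = 27  [27]
3. n4.ok = 0  [0]
4. n4.mk = 10  [10]
5. n4.acc = "vn"  ["vn"]
6. n5.acc = 29  [terminal]
7. n6.mk = -4  [terminal]
8. n4.off = "vnk"  [E.acc ++ "k"]
9. n8.lim = 25  [terminal]
10. n9.depth = "rx"  [terminal]
11. n7.cnt = "nrx"  ["n" ++ e.depth]
12. n7.ok = true  [true]
13. n10.acc = 20  [terminal]
14. n3.env = -2  [-2]
15. n3.idx = "nrxvnk"  [C.cnt ++ E.off]
16. n2.mk = -9  [D.idx + S.env - 34]
17. n1.env = -8  [D.mk + 1]
18. n1.idx = "xx"  ["xx"]
19. n11.live = "zy"  [terminal]
20. n0.env = 11  [S₁.env * -2 - 5]
21. n0.idx = "mv"  ["mv"]

11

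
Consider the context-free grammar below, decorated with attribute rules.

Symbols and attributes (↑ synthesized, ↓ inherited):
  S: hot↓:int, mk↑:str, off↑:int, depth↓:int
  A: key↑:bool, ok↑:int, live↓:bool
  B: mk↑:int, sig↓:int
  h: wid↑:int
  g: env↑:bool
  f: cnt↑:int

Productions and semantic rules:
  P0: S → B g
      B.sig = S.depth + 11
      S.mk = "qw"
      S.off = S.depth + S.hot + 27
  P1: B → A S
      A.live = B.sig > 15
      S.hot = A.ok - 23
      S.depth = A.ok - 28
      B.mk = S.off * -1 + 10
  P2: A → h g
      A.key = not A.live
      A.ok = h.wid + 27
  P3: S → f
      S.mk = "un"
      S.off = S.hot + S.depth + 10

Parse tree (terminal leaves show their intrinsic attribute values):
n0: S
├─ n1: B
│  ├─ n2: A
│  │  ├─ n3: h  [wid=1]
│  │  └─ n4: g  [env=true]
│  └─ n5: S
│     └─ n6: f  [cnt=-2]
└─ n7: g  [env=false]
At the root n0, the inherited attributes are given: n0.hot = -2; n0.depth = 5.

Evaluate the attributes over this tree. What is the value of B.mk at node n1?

1. n0.hot = -2  [given at root]
2. n0.depth = 5  [given at root]
3. n1.sig = 16  [S.depth + 11]
4. n2.live = true  [B.sig > 15]
5. n3.wid = 1  [terminal]
6. n4.env = true  [terminal]
7. n2.key = false  [not A.live]
8. n2.ok = 28  [h.wid + 27]
9. n5.hot = 5  [A.ok - 23]
10. n5.depth = 0  [A.ok - 28]
11. n6.cnt = -2  [terminal]
12. n5.mk = "un"  ["un"]
13. n5.off = 15  [S.hot + S.depth + 10]
14. n1.mk = -5  [S.off * -1 + 10]
15. n7.env = false  [terminal]
16. n0.mk = "qw"  ["qw"]
17. n0.off = 30  [S.depth + S.hot + 27]

-5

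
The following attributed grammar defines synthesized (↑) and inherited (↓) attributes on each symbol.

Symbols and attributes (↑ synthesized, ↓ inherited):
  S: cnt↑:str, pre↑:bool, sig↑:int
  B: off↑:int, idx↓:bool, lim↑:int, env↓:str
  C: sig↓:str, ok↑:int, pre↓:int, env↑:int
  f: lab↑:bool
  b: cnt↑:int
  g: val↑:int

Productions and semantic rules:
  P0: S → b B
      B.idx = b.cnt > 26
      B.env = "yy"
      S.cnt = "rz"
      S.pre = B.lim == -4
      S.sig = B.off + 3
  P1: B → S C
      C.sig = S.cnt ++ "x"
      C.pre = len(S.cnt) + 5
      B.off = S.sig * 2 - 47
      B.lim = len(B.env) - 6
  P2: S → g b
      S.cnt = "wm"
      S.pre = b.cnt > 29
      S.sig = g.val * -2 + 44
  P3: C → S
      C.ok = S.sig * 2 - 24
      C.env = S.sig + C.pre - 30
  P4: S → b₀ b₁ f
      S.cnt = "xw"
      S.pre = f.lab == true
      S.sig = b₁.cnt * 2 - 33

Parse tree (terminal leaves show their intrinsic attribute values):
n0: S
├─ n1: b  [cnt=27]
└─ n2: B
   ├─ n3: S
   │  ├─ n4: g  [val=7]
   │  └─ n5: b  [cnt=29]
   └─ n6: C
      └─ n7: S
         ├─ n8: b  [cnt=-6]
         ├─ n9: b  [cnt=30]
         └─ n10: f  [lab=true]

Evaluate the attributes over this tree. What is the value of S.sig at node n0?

16

1. n1.cnt = 27  [terminal]
2. n2.idx = true  [b.cnt > 26]
3. n2.env = "yy"  ["yy"]
4. n4.val = 7  [terminal]
5. n5.cnt = 29  [terminal]
6. n3.cnt = "wm"  ["wm"]
7. n3.pre = false  [b.cnt > 29]
8. n3.sig = 30  [g.val * -2 + 44]
9. n6.sig = "wmx"  [S.cnt ++ "x"]
10. n6.pre = 7  [len(S.cnt) + 5]
11. n8.cnt = -6  [terminal]
12. n9.cnt = 30  [terminal]
13. n10.lab = true  [terminal]
14. n7.cnt = "xw"  ["xw"]
15. n7.pre = true  [f.lab == true]
16. n7.sig = 27  [b₁.cnt * 2 - 33]
17. n6.ok = 30  [S.sig * 2 - 24]
18. n6.env = 4  [S.sig + C.pre - 30]
19. n2.off = 13  [S.sig * 2 - 47]
20. n2.lim = -4  [len(B.env) - 6]
21. n0.cnt = "rz"  ["rz"]
22. n0.pre = true  [B.lim == -4]
23. n0.sig = 16  [B.off + 3]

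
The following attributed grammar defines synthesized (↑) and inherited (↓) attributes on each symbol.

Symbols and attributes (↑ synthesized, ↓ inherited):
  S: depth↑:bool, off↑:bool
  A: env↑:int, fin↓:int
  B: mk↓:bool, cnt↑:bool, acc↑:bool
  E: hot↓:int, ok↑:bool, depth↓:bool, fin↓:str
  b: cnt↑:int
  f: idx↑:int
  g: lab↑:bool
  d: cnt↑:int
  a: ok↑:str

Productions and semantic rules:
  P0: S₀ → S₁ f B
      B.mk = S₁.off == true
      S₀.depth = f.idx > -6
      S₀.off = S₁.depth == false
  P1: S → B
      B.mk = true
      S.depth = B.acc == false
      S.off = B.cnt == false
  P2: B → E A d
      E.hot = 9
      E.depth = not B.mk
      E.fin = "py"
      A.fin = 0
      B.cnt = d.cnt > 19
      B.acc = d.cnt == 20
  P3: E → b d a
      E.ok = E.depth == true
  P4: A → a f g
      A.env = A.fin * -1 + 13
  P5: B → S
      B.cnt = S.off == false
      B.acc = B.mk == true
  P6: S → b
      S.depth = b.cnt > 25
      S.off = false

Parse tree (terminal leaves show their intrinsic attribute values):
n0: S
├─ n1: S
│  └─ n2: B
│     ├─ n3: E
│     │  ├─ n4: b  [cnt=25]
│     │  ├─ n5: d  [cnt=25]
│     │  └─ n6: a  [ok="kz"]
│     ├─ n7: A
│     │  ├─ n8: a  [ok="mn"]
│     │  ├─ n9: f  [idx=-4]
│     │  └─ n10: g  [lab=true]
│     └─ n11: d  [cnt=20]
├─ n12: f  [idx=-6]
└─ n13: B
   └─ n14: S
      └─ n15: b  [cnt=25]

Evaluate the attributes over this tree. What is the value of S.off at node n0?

1. n2.mk = true  [true]
2. n3.hot = 9  [9]
3. n3.depth = false  [not B.mk]
4. n3.fin = "py"  ["py"]
5. n4.cnt = 25  [terminal]
6. n5.cnt = 25  [terminal]
7. n6.ok = "kz"  [terminal]
8. n3.ok = false  [E.depth == true]
9. n7.fin = 0  [0]
10. n8.ok = "mn"  [terminal]
11. n9.idx = -4  [terminal]
12. n10.lab = true  [terminal]
13. n7.env = 13  [A.fin * -1 + 13]
14. n11.cnt = 20  [terminal]
15. n2.cnt = true  [d.cnt > 19]
16. n2.acc = true  [d.cnt == 20]
17. n1.depth = false  [B.acc == false]
18. n1.off = false  [B.cnt == false]
19. n12.idx = -6  [terminal]
20. n13.mk = false  [S₁.off == true]
21. n15.cnt = 25  [terminal]
22. n14.depth = false  [b.cnt > 25]
23. n14.off = false  [false]
24. n13.cnt = true  [S.off == false]
25. n13.acc = false  [B.mk == true]
26. n0.depth = false  [f.idx > -6]
27. n0.off = true  [S₁.depth == false]

true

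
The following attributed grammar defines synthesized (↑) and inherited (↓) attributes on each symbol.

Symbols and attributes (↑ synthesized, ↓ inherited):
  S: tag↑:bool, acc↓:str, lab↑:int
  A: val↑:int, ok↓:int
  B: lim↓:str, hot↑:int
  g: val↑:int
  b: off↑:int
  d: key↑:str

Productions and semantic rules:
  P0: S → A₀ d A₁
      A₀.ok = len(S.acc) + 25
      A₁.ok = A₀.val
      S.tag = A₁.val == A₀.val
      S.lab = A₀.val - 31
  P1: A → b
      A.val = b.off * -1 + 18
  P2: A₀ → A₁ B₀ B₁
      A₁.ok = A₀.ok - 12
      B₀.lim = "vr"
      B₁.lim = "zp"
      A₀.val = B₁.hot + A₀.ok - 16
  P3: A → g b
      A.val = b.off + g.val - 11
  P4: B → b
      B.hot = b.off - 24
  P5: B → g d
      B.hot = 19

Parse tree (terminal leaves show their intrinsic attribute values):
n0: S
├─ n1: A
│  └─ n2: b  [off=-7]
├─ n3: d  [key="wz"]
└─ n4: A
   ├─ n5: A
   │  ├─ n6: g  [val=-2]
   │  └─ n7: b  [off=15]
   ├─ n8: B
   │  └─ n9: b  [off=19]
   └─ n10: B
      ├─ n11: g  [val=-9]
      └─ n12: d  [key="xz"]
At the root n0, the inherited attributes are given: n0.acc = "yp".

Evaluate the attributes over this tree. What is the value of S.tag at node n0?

1. n0.acc = "yp"  [given at root]
2. n1.ok = 27  [len(S.acc) + 25]
3. n2.off = -7  [terminal]
4. n1.val = 25  [b.off * -1 + 18]
5. n3.key = "wz"  [terminal]
6. n4.ok = 25  [A₀.val]
7. n5.ok = 13  [A₀.ok - 12]
8. n6.val = -2  [terminal]
9. n7.off = 15  [terminal]
10. n5.val = 2  [b.off + g.val - 11]
11. n8.lim = "vr"  ["vr"]
12. n9.off = 19  [terminal]
13. n8.hot = -5  [b.off - 24]
14. n10.lim = "zp"  ["zp"]
15. n11.val = -9  [terminal]
16. n12.key = "xz"  [terminal]
17. n10.hot = 19  [19]
18. n4.val = 28  [B₁.hot + A₀.ok - 16]
19. n0.tag = false  [A₁.val == A₀.val]
20. n0.lab = -6  [A₀.val - 31]

false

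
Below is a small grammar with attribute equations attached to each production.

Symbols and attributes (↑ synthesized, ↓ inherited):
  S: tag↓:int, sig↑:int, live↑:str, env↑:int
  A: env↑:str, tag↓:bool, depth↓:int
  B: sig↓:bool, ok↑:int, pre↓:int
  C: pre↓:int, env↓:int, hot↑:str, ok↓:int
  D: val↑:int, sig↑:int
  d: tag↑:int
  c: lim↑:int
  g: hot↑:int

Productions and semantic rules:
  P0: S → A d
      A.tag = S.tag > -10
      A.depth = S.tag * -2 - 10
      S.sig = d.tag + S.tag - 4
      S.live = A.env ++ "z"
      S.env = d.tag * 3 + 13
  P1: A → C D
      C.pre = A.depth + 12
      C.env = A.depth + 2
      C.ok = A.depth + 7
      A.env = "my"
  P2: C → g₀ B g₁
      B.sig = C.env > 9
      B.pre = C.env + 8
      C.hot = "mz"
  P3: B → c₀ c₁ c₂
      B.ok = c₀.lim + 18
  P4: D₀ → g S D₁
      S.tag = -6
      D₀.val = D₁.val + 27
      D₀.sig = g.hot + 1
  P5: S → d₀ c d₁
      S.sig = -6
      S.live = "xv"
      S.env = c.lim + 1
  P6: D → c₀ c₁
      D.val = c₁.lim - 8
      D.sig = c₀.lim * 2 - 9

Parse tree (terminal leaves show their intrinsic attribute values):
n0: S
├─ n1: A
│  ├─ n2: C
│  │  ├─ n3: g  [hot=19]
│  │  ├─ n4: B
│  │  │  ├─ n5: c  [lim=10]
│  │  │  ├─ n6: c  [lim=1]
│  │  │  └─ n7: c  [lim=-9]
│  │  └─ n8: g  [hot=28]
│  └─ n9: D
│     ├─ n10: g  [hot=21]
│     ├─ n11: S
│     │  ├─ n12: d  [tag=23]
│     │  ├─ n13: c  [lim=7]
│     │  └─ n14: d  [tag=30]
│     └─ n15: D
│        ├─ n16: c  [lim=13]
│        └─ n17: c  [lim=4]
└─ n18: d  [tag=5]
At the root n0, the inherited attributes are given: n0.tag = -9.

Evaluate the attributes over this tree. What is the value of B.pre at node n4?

1. n0.tag = -9  [given at root]
2. n1.tag = true  [S.tag > -10]
3. n1.depth = 8  [S.tag * -2 - 10]
4. n2.pre = 20  [A.depth + 12]
5. n2.env = 10  [A.depth + 2]
6. n2.ok = 15  [A.depth + 7]
7. n3.hot = 19  [terminal]
8. n4.sig = true  [C.env > 9]
9. n4.pre = 18  [C.env + 8]
10. n5.lim = 10  [terminal]
11. n6.lim = 1  [terminal]
12. n7.lim = -9  [terminal]
13. n4.ok = 28  [c₀.lim + 18]
14. n8.hot = 28  [terminal]
15. n2.hot = "mz"  ["mz"]
16. n10.hot = 21  [terminal]
17. n11.tag = -6  [-6]
18. n12.tag = 23  [terminal]
19. n13.lim = 7  [terminal]
20. n14.tag = 30  [terminal]
21. n11.sig = -6  [-6]
22. n11.live = "xv"  ["xv"]
23. n11.env = 8  [c.lim + 1]
24. n16.lim = 13  [terminal]
25. n17.lim = 4  [terminal]
26. n15.val = -4  [c₁.lim - 8]
27. n15.sig = 17  [c₀.lim * 2 - 9]
28. n9.val = 23  [D₁.val + 27]
29. n9.sig = 22  [g.hot + 1]
30. n1.env = "my"  ["my"]
31. n18.tag = 5  [terminal]
32. n0.sig = -8  [d.tag + S.tag - 4]
33. n0.live = "myz"  [A.env ++ "z"]
34. n0.env = 28  [d.tag * 3 + 13]

18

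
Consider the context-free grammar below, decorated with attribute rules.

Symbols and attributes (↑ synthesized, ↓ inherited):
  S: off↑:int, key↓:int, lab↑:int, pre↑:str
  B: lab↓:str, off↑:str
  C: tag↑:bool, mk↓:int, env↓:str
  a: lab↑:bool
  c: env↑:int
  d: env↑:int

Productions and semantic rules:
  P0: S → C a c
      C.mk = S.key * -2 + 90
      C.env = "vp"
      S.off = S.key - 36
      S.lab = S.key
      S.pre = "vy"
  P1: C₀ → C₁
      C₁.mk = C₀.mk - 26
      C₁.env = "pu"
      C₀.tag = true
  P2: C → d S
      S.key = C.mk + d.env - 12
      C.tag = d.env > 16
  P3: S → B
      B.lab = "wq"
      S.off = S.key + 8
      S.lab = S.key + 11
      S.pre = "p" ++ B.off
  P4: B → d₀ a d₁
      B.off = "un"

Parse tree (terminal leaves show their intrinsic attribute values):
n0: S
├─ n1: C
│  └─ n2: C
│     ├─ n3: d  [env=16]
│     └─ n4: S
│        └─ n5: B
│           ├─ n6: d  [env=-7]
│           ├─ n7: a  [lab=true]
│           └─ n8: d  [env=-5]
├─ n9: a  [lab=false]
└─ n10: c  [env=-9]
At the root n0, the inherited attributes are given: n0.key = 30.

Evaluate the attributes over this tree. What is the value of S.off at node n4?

16

1. n0.key = 30  [given at root]
2. n1.mk = 30  [S.key * -2 + 90]
3. n1.env = "vp"  ["vp"]
4. n2.mk = 4  [C₀.mk - 26]
5. n2.env = "pu"  ["pu"]
6. n3.env = 16  [terminal]
7. n4.key = 8  [C.mk + d.env - 12]
8. n5.lab = "wq"  ["wq"]
9. n6.env = -7  [terminal]
10. n7.lab = true  [terminal]
11. n8.env = -5  [terminal]
12. n5.off = "un"  ["un"]
13. n4.off = 16  [S.key + 8]
14. n4.lab = 19  [S.key + 11]
15. n4.pre = "pun"  ["p" ++ B.off]
16. n2.tag = false  [d.env > 16]
17. n1.tag = true  [true]
18. n9.lab = false  [terminal]
19. n10.env = -9  [terminal]
20. n0.off = -6  [S.key - 36]
21. n0.lab = 30  [S.key]
22. n0.pre = "vy"  ["vy"]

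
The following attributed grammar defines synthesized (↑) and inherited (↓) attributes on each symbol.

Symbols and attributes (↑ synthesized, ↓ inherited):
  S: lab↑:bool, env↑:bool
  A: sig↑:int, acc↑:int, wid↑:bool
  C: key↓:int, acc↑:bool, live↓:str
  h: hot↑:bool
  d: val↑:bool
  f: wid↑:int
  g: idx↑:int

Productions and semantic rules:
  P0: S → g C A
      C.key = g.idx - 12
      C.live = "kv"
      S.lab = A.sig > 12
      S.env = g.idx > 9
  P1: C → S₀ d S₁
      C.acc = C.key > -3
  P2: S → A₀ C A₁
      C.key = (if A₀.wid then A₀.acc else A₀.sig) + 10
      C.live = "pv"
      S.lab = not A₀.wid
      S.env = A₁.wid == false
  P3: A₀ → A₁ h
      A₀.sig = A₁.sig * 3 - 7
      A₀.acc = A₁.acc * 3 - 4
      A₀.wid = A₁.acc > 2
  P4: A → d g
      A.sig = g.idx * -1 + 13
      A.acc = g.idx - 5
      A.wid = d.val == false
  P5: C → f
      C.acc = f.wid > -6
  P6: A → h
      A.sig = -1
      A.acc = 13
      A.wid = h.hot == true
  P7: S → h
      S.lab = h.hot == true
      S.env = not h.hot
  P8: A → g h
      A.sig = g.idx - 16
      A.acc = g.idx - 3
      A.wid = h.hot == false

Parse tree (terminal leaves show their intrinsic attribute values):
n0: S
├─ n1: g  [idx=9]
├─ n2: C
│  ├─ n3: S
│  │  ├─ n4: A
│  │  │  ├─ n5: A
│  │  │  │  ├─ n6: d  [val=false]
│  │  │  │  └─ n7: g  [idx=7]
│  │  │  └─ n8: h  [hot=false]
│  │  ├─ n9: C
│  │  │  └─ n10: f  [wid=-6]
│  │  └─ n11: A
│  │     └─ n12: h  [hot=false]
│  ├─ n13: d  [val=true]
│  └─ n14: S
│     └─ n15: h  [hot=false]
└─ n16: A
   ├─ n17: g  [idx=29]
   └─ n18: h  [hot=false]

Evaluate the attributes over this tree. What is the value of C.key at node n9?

21

1. n1.idx = 9  [terminal]
2. n2.key = -3  [g.idx - 12]
3. n2.live = "kv"  ["kv"]
4. n6.val = false  [terminal]
5. n7.idx = 7  [terminal]
6. n5.sig = 6  [g.idx * -1 + 13]
7. n5.acc = 2  [g.idx - 5]
8. n5.wid = true  [d.val == false]
9. n8.hot = false  [terminal]
10. n4.sig = 11  [A₁.sig * 3 - 7]
11. n4.acc = 2  [A₁.acc * 3 - 4]
12. n4.wid = false  [A₁.acc > 2]
13. n9.key = 21  [(if A₀.wid then A₀.acc else A₀.sig) + 10]
14. n9.live = "pv"  ["pv"]
15. n10.wid = -6  [terminal]
16. n9.acc = false  [f.wid > -6]
17. n12.hot = false  [terminal]
18. n11.sig = -1  [-1]
19. n11.acc = 13  [13]
20. n11.wid = false  [h.hot == true]
21. n3.lab = true  [not A₀.wid]
22. n3.env = true  [A₁.wid == false]
23. n13.val = true  [terminal]
24. n15.hot = false  [terminal]
25. n14.lab = false  [h.hot == true]
26. n14.env = true  [not h.hot]
27. n2.acc = false  [C.key > -3]
28. n17.idx = 29  [terminal]
29. n18.hot = false  [terminal]
30. n16.sig = 13  [g.idx - 16]
31. n16.acc = 26  [g.idx - 3]
32. n16.wid = true  [h.hot == false]
33. n0.lab = true  [A.sig > 12]
34. n0.env = false  [g.idx > 9]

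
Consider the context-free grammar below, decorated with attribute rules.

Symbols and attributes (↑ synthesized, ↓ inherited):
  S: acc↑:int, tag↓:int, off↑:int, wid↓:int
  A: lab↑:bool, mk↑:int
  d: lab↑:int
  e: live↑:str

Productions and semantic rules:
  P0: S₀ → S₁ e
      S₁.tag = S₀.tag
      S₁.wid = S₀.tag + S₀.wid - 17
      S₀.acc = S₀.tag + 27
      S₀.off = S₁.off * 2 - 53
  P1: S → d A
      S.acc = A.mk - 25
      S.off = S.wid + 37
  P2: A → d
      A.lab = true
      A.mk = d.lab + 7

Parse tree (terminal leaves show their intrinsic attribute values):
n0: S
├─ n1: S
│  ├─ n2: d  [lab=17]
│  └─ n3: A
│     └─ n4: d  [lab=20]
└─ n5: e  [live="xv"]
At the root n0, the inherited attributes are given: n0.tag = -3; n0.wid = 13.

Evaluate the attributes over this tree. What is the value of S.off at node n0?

7

1. n0.tag = -3  [given at root]
2. n0.wid = 13  [given at root]
3. n1.tag = -3  [S₀.tag]
4. n1.wid = -7  [S₀.tag + S₀.wid - 17]
5. n2.lab = 17  [terminal]
6. n4.lab = 20  [terminal]
7. n3.lab = true  [true]
8. n3.mk = 27  [d.lab + 7]
9. n1.acc = 2  [A.mk - 25]
10. n1.off = 30  [S.wid + 37]
11. n5.live = "xv"  [terminal]
12. n0.acc = 24  [S₀.tag + 27]
13. n0.off = 7  [S₁.off * 2 - 53]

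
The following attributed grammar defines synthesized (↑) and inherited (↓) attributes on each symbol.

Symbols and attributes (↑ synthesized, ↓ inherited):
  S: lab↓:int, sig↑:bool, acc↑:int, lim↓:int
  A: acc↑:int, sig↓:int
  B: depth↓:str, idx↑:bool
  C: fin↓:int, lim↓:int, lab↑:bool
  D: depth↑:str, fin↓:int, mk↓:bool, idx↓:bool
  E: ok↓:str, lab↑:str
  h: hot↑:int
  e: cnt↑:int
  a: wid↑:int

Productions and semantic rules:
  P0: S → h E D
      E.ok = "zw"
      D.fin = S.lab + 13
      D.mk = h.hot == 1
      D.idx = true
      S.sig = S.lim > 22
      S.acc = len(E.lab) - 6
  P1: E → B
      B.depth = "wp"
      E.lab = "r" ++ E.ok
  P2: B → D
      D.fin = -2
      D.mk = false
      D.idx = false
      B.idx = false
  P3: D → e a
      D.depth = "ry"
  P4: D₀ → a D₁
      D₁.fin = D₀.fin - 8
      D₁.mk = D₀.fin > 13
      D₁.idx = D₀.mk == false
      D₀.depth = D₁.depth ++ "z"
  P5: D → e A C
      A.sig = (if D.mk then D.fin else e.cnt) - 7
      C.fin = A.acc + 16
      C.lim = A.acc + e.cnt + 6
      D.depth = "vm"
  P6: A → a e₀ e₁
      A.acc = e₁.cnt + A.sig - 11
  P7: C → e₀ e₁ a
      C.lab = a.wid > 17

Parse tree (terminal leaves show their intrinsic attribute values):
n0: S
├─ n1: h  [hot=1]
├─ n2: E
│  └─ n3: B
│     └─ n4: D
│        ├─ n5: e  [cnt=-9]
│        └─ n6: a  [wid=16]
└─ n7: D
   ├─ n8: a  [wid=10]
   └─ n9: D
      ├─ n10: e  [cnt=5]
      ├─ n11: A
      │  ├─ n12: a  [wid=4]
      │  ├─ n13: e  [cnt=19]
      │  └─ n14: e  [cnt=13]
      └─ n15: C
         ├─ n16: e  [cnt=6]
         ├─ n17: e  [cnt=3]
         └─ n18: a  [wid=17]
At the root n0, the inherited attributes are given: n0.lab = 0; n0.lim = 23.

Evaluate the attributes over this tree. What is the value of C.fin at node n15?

16

1. n0.lab = 0  [given at root]
2. n0.lim = 23  [given at root]
3. n1.hot = 1  [terminal]
4. n2.ok = "zw"  ["zw"]
5. n3.depth = "wp"  ["wp"]
6. n4.fin = -2  [-2]
7. n4.mk = false  [false]
8. n4.idx = false  [false]
9. n5.cnt = -9  [terminal]
10. n6.wid = 16  [terminal]
11. n4.depth = "ry"  ["ry"]
12. n3.idx = false  [false]
13. n2.lab = "rzw"  ["r" ++ E.ok]
14. n7.fin = 13  [S.lab + 13]
15. n7.mk = true  [h.hot == 1]
16. n7.idx = true  [true]
17. n8.wid = 10  [terminal]
18. n9.fin = 5  [D₀.fin - 8]
19. n9.mk = false  [D₀.fin > 13]
20. n9.idx = false  [D₀.mk == false]
21. n10.cnt = 5  [terminal]
22. n11.sig = -2  [(if D.mk then D.fin else e.cnt) - 7]
23. n12.wid = 4  [terminal]
24. n13.cnt = 19  [terminal]
25. n14.cnt = 13  [terminal]
26. n11.acc = 0  [e₁.cnt + A.sig - 11]
27. n15.fin = 16  [A.acc + 16]
28. n15.lim = 11  [A.acc + e.cnt + 6]
29. n16.cnt = 6  [terminal]
30. n17.cnt = 3  [terminal]
31. n18.wid = 17  [terminal]
32. n15.lab = false  [a.wid > 17]
33. n9.depth = "vm"  ["vm"]
34. n7.depth = "vmz"  [D₁.depth ++ "z"]
35. n0.sig = true  [S.lim > 22]
36. n0.acc = -3  [len(E.lab) - 6]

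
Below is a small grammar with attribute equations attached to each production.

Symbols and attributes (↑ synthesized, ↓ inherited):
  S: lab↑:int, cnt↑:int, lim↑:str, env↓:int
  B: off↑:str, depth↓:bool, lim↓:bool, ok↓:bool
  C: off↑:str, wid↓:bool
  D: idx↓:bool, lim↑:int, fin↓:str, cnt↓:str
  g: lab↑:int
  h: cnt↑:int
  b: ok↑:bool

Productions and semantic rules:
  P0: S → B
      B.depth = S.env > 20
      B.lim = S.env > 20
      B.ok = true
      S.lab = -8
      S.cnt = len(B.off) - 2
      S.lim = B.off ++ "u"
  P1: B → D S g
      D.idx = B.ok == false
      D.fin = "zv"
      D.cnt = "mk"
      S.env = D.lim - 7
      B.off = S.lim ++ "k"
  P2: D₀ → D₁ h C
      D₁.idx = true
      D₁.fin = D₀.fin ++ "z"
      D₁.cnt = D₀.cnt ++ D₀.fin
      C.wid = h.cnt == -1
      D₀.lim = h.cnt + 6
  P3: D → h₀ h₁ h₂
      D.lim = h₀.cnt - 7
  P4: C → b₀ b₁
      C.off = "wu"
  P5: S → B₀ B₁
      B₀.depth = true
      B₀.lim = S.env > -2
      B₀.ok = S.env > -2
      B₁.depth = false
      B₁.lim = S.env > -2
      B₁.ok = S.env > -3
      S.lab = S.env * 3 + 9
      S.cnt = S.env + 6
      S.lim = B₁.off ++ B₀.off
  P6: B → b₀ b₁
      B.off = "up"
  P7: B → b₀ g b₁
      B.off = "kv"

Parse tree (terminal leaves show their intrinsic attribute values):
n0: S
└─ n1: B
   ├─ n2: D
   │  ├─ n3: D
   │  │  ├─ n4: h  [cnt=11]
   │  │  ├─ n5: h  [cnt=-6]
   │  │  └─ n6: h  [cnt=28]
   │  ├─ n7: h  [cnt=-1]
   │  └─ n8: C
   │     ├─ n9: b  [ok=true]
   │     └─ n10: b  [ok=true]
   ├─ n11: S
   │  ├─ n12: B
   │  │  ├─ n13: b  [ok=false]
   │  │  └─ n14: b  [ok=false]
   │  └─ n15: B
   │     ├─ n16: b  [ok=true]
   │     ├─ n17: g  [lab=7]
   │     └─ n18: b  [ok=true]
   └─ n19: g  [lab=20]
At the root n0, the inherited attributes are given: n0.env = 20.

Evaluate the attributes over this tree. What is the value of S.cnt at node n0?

3

1. n0.env = 20  [given at root]
2. n1.depth = false  [S.env > 20]
3. n1.lim = false  [S.env > 20]
4. n1.ok = true  [true]
5. n2.idx = false  [B.ok == false]
6. n2.fin = "zv"  ["zv"]
7. n2.cnt = "mk"  ["mk"]
8. n3.idx = true  [true]
9. n3.fin = "zvz"  [D₀.fin ++ "z"]
10. n3.cnt = "mkzv"  [D₀.cnt ++ D₀.fin]
11. n4.cnt = 11  [terminal]
12. n5.cnt = -6  [terminal]
13. n6.cnt = 28  [terminal]
14. n3.lim = 4  [h₀.cnt - 7]
15. n7.cnt = -1  [terminal]
16. n8.wid = true  [h.cnt == -1]
17. n9.ok = true  [terminal]
18. n10.ok = true  [terminal]
19. n8.off = "wu"  ["wu"]
20. n2.lim = 5  [h.cnt + 6]
21. n11.env = -2  [D.lim - 7]
22. n12.depth = true  [true]
23. n12.lim = false  [S.env > -2]
24. n12.ok = false  [S.env > -2]
25. n13.ok = false  [terminal]
26. n14.ok = false  [terminal]
27. n12.off = "up"  ["up"]
28. n15.depth = false  [false]
29. n15.lim = false  [S.env > -2]
30. n15.ok = true  [S.env > -3]
31. n16.ok = true  [terminal]
32. n17.lab = 7  [terminal]
33. n18.ok = true  [terminal]
34. n15.off = "kv"  ["kv"]
35. n11.lab = 3  [S.env * 3 + 9]
36. n11.cnt = 4  [S.env + 6]
37. n11.lim = "kvup"  [B₁.off ++ B₀.off]
38. n19.lab = 20  [terminal]
39. n1.off = "kvupk"  [S.lim ++ "k"]
40. n0.lab = -8  [-8]
41. n0.cnt = 3  [len(B.off) - 2]
42. n0.lim = "kvupku"  [B.off ++ "u"]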